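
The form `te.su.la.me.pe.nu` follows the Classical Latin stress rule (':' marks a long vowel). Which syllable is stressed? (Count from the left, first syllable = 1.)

Classical Latin: stress the penult if heavy (long vowel or closed), else the antepenult.
Weights: 4 me L, 5 pe L, 6 nu L.
The penult (syllable 5, pe) is light, so stress falls on the antepenult (syllable 4, me).
Stress on syllable 4: te.su.la.ˈme.pe.nu.

4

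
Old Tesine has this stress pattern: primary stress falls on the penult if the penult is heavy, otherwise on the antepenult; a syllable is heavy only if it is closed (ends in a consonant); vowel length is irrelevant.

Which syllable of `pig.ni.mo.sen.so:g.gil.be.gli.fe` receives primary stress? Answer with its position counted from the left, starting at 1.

Weights: 7 be L, 8 gli L, 9 fe L.
The penult (syllable 8, gli) is light, so stress falls on the antepenult (syllable 7, be).
Primary stress: syllable 7 → pig.ni.mo.sen.so:g.gil.ˈbe.gli.fe.

7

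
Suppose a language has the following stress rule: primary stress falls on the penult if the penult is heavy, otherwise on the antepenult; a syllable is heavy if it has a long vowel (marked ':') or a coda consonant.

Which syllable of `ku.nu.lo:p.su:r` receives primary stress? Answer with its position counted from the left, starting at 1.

3

Weights: 2 nu L, 3 lo:p H, 4 su:r H.
The penult (syllable 3, lo:p) is heavy, so it takes stress.
Primary stress: syllable 3 → ku.nu.ˈlo:p.su:r.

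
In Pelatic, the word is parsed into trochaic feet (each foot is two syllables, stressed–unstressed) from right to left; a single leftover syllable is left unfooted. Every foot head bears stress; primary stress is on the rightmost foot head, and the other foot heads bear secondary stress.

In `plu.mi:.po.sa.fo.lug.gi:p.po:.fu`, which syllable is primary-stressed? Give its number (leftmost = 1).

Parse right to left into trochaic (ˈσσ) feet: plu (ˈmi:.po) (ˈsa.fo) (ˈlug.gi:p) (ˈpo:.fu). Syllable 1 is left unfooted.
Foot heads (stressed positions): 2, 4, 6, 8.
End Rule Rightmost: primary stress on the rightmost head = syllable 8.
Primary stress: syllable 8 → plu.mi:.po.sa.fo.lug.gi:p.ˈpo:.fu.

8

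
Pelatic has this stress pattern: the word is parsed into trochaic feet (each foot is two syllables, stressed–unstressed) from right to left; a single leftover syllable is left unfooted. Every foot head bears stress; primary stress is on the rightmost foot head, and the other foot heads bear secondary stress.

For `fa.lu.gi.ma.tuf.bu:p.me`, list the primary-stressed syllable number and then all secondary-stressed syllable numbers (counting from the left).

primary 6, secondary 2, 4

Parse right to left into trochaic (ˈσσ) feet: fa (ˈlu.gi) (ˈma.tuf) (ˈbu:p.me). Syllable 1 is left unfooted.
Foot heads (stressed positions): 2, 4, 6.
End Rule Rightmost: primary stress on the rightmost head = syllable 6.
Secondary stress on 2, 4: fa.ˌlu.gi.ˌma.tuf.ˈbu:p.me.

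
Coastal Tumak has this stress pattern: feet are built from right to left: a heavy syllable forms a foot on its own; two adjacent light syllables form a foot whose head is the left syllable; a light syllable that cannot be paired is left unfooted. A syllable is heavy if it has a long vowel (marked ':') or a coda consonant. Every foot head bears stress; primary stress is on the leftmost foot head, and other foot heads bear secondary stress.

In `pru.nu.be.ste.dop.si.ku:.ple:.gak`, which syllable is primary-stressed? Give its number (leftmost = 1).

Weights: 1 pru L, 2 nu L, 3 be L, 4 ste L, 5 dop H, 6 si L, 7 ku: H, 8 ple: H, 9 gak H.
Parse right to left (heavy = foot alone; LL = one foot; stranded L unfooted): (ˈpru.nu) (ˈbe.ste) (ˈdop) si (ˈku:) (ˈple:) (ˈgak).
Foot heads: 1, 3, 5, 7, 8, 9.
Primary stress on the leftmost head = syllable 1.
Primary stress: syllable 1 → ˈpru.nu.be.ste.dop.si.ku:.ple:.gak.

1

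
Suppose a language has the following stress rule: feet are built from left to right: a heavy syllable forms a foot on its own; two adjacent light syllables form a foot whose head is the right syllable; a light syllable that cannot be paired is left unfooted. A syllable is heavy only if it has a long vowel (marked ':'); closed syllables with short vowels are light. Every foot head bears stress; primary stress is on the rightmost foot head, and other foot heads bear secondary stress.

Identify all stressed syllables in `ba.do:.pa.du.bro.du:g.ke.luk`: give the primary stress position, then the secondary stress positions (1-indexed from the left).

primary 8, secondary 2, 4, 6

Weights: 1 ba L, 2 do: H, 3 pa L, 4 du L, 5 bro L, 6 du:g H, 7 ke L, 8 luk L.
Parse left to right (heavy = foot alone; LL = one foot; stranded L unfooted): ba (ˈdo:) (pa.ˈdu) bro (ˈdu:g) (ke.ˈluk).
Foot heads: 2, 4, 6, 8.
Primary stress on the rightmost head = syllable 8.
Secondary stress on 2, 4, 6: ba.ˌdo:.pa.ˌdu.bro.ˌdu:g.ke.ˈluk.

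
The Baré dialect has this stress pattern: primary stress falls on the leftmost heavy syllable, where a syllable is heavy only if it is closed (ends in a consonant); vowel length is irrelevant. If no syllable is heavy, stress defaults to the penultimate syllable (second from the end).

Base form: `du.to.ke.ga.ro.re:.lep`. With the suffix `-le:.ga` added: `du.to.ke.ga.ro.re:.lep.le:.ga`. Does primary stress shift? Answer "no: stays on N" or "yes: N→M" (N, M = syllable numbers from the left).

no: stays on 7

Base `du.to.ke.ga.ro.re:.lep` (7 syllables):
  Weights: 1 du L, 2 to L, 3 ke L, 4 ga L, 5 ro L, 6 re: L, 7 lep H.
  Heavy syllables in the domain: 7. The leftmost is syllable 7 (lep).
  → primary stress on syllable 7.
Suffixed `du.to.ke.ga.ro.re:.lep.le:.ga` (9 syllables):
  Weights: 1 du L, 2 to L, 3 ke L, 4 ga L, 5 ro L, 6 re: L, 7 lep H, 8 le: L, 9 ga L.
  Heavy syllables in the domain: 7. The leftmost is syllable 7 (lep).
  → primary stress on syllable 7.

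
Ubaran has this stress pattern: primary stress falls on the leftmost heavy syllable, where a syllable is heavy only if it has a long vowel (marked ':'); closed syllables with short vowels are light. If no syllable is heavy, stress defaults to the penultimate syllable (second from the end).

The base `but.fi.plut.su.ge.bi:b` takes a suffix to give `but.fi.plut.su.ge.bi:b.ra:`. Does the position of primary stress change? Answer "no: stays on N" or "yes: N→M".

no: stays on 6

Base `but.fi.plut.su.ge.bi:b` (6 syllables):
  Weights: 1 but L, 2 fi L, 3 plut L, 4 su L, 5 ge L, 6 bi:b H.
  Heavy syllables in the domain: 6. The leftmost is syllable 6 (bi:b).
  → primary stress on syllable 6.
Suffixed `but.fi.plut.su.ge.bi:b.ra:` (7 syllables):
  Weights: 1 but L, 2 fi L, 3 plut L, 4 su L, 5 ge L, 6 bi:b H, 7 ra: H.
  Heavy syllables in the domain: 6, 7. The leftmost is syllable 6 (bi:b).
  → primary stress on syllable 6.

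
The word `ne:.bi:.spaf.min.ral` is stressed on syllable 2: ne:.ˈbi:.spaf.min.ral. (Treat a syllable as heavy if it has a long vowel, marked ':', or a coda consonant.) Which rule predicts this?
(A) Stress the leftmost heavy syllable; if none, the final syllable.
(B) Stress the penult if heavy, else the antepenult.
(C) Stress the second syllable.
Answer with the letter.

Rule A → syllable 1 (observed: 2).
Rule B → syllable 4 (observed: 2).
Rule C → syllable 2 ✓.

C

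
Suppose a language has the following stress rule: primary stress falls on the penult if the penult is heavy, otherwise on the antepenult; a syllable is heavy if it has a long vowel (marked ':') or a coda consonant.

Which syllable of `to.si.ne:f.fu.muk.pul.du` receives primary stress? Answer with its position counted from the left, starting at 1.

6

Weights: 5 muk H, 6 pul H, 7 du L.
The penult (syllable 6, pul) is heavy, so it takes stress.
Primary stress: syllable 6 → to.si.ne:f.fu.muk.ˈpul.du.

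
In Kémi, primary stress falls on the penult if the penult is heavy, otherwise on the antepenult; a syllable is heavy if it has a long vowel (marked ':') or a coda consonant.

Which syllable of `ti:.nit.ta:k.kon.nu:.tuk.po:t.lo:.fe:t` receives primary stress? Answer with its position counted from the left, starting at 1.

Weights: 7 po:t H, 8 lo: H, 9 fe:t H.
The penult (syllable 8, lo:) is heavy, so it takes stress.
Primary stress: syllable 8 → ti:.nit.ta:k.kon.nu:.tuk.po:t.ˈlo:.fe:t.

8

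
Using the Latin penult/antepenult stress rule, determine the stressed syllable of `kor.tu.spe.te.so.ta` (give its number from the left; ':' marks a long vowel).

Classical Latin: stress the penult if heavy (long vowel or closed), else the antepenult.
Weights: 4 te L, 5 so L, 6 ta L.
The penult (syllable 5, so) is light, so stress falls on the antepenult (syllable 4, te).
Stress on syllable 4: kor.tu.spe.ˈte.so.ta.

4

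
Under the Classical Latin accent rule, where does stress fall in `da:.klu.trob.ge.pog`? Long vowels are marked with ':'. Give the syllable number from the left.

Classical Latin: stress the penult if heavy (long vowel or closed), else the antepenult.
Weights: 3 trob H, 4 ge L, 5 pog H.
The penult (syllable 4, ge) is light, so stress falls on the antepenult (syllable 3, trob).
Stress on syllable 3: da:.klu.ˈtrob.ge.pog.

3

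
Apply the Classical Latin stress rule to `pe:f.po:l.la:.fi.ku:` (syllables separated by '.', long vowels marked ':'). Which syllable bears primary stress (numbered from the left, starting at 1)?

3

Classical Latin: stress the penult if heavy (long vowel or closed), else the antepenult.
Weights: 3 la: H, 4 fi L, 5 ku: H.
The penult (syllable 4, fi) is light, so stress falls on the antepenult (syllable 3, la:).
Stress on syllable 3: pe:f.po:l.ˈla:.fi.ku:.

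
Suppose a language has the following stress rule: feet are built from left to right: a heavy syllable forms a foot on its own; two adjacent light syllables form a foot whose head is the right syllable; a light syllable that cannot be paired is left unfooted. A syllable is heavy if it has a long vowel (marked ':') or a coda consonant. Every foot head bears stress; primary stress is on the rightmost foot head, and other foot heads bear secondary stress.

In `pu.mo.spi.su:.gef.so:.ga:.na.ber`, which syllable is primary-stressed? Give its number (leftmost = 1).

9

Weights: 1 pu L, 2 mo L, 3 spi L, 4 su: H, 5 gef H, 6 so: H, 7 ga: H, 8 na L, 9 ber H.
Parse left to right (heavy = foot alone; LL = one foot; stranded L unfooted): (pu.ˈmo) spi (ˈsu:) (ˈgef) (ˈso:) (ˈga:) na (ˈber).
Foot heads: 2, 4, 5, 6, 7, 9.
Primary stress on the rightmost head = syllable 9.
Primary stress: syllable 9 → pu.mo.spi.su:.gef.so:.ga:.na.ˈber.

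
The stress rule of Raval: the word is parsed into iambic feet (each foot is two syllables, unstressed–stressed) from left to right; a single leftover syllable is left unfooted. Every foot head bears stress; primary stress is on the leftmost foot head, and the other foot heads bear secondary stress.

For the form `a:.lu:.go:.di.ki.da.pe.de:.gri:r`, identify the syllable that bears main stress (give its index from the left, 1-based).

Parse left to right into iambic (σˈσ) feet: (a:.ˈlu:) (go:.ˈdi) (ki.ˈda) (pe.ˈde:) gri:r. Syllable 9 is left unfooted.
Foot heads (stressed positions): 2, 4, 6, 8.
End Rule Leftmost: primary stress on the leftmost head = syllable 2.
Primary stress: syllable 2 → a:.ˈlu:.go:.di.ki.da.pe.de:.gri:r.

2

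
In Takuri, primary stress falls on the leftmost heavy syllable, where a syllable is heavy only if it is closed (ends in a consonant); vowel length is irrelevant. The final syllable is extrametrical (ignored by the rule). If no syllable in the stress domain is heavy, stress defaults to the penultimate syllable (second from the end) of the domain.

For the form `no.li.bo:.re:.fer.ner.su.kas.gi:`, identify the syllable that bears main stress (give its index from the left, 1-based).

The final syllable (9, gi:) is extrametrical; the stress domain is syllables 1–8.
Weights: 1 no L, 2 li L, 3 bo: L, 4 re: L, 5 fer H, 6 ner H, 7 su L, 8 kas H.
Heavy syllables in the domain: 5, 6, 8. The leftmost is syllable 5 (fer).
Primary stress: syllable 5 → no.li.bo:.re:.ˈfer.ner.su.kas.gi:.

5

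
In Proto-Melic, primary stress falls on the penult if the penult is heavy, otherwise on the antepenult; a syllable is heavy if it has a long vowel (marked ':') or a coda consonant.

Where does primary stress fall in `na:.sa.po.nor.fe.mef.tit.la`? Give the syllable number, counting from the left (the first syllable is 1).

Weights: 6 mef H, 7 tit H, 8 la L.
The penult (syllable 7, tit) is heavy, so it takes stress.
Primary stress: syllable 7 → na:.sa.po.nor.fe.mef.ˈtit.la.

7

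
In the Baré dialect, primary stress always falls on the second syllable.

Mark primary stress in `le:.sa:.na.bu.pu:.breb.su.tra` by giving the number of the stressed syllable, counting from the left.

The word has 8 syllables; the second syllable is syllable 2 (sa:).
Primary stress: syllable 2 → le:.ˈsa:.na.bu.pu:.breb.su.tra.

2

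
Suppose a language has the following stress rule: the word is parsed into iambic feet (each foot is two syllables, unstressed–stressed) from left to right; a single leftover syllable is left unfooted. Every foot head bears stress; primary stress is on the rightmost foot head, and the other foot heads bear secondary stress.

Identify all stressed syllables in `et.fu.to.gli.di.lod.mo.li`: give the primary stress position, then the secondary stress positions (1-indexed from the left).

Parse left to right into iambic (σˈσ) feet: (et.ˈfu) (to.ˈgli) (di.ˈlod) (mo.ˈli).
Foot heads (stressed positions): 2, 4, 6, 8.
End Rule Rightmost: primary stress on the rightmost head = syllable 8.
Secondary stress on 2, 4, 6: et.ˌfu.to.ˌgli.di.ˌlod.mo.ˈli.

primary 8, secondary 2, 4, 6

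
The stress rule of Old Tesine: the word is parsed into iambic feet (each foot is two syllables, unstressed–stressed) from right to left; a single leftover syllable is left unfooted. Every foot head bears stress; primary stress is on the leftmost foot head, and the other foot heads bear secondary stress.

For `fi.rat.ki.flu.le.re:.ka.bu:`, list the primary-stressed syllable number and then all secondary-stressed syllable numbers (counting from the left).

primary 2, secondary 4, 6, 8

Parse right to left into iambic (σˈσ) feet: (fi.ˈrat) (ki.ˈflu) (le.ˈre:) (ka.ˈbu:).
Foot heads (stressed positions): 2, 4, 6, 8.
End Rule Leftmost: primary stress on the leftmost head = syllable 2.
Secondary stress on 4, 6, 8: fi.ˈrat.ki.ˌflu.le.ˌre:.ka.ˌbu:.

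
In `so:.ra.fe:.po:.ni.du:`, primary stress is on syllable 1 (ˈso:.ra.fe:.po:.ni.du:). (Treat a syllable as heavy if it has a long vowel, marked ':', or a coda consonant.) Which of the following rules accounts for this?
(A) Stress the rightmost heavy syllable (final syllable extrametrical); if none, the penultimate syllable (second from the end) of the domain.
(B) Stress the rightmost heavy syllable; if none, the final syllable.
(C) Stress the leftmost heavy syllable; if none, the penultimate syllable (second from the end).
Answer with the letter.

C

Rule A → syllable 4 (observed: 1).
Rule B → syllable 6 (observed: 1).
Rule C → syllable 1 ✓.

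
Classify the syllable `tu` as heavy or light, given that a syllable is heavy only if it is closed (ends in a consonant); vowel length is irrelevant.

light

`tu`: short vowel, open (no coda). Open (no coda) → light.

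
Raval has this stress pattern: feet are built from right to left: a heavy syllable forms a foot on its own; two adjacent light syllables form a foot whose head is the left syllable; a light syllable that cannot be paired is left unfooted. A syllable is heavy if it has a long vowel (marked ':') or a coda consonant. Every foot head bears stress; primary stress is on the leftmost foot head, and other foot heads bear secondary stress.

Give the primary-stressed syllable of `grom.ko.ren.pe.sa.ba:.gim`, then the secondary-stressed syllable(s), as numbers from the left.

primary 1, secondary 3, 4, 6, 7

Weights: 1 grom H, 2 ko L, 3 ren H, 4 pe L, 5 sa L, 6 ba: H, 7 gim H.
Parse right to left (heavy = foot alone; LL = one foot; stranded L unfooted): (ˈgrom) ko (ˈren) (ˈpe.sa) (ˈba:) (ˈgim).
Foot heads: 1, 3, 4, 6, 7.
Primary stress on the leftmost head = syllable 1.
Secondary stress on 3, 4, 6, 7: ˈgrom.ko.ˌren.ˌpe.sa.ˌba:.ˌgim.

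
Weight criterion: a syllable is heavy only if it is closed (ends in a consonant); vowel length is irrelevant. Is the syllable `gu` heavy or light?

`gu`: short vowel, open (no coda). Open (no coda) → light.

light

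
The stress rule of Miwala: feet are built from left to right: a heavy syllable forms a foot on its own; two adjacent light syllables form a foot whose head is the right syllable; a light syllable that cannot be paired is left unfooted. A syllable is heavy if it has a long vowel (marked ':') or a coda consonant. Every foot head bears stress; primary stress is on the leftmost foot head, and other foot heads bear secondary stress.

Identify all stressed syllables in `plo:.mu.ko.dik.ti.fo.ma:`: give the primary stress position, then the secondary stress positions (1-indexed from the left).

primary 1, secondary 3, 4, 6, 7

Weights: 1 plo: H, 2 mu L, 3 ko L, 4 dik H, 5 ti L, 6 fo L, 7 ma: H.
Parse left to right (heavy = foot alone; LL = one foot; stranded L unfooted): (ˈplo:) (mu.ˈko) (ˈdik) (ti.ˈfo) (ˈma:).
Foot heads: 1, 3, 4, 6, 7.
Primary stress on the leftmost head = syllable 1.
Secondary stress on 3, 4, 6, 7: ˈplo:.mu.ˌko.ˌdik.ti.ˌfo.ˌma:.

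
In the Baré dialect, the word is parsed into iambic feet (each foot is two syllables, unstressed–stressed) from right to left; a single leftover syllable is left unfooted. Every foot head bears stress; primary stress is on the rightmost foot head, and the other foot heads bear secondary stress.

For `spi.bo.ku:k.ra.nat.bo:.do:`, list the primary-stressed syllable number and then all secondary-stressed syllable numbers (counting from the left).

Parse right to left into iambic (σˈσ) feet: spi (bo.ˈku:k) (ra.ˈnat) (bo:.ˈdo:). Syllable 1 is left unfooted.
Foot heads (stressed positions): 3, 5, 7.
End Rule Rightmost: primary stress on the rightmost head = syllable 7.
Secondary stress on 3, 5: spi.bo.ˌku:k.ra.ˌnat.bo:.ˈdo:.

primary 7, secondary 3, 5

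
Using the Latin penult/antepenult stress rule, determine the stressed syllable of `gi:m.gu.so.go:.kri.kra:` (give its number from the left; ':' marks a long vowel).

4

Classical Latin: stress the penult if heavy (long vowel or closed), else the antepenult.
Weights: 4 go: H, 5 kri L, 6 kra: H.
The penult (syllable 5, kri) is light, so stress falls on the antepenult (syllable 4, go:).
Stress on syllable 4: gi:m.gu.so.ˈgo:.kri.kra:.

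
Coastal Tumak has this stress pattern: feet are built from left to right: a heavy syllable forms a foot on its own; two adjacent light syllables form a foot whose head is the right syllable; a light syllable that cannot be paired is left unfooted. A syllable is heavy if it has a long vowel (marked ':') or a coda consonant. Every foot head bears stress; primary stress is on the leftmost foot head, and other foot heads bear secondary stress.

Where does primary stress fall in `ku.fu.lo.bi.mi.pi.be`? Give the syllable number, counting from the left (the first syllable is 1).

2

Weights: 1 ku L, 2 fu L, 3 lo L, 4 bi L, 5 mi L, 6 pi L, 7 be L.
Parse left to right (heavy = foot alone; LL = one foot; stranded L unfooted): (ku.ˈfu) (lo.ˈbi) (mi.ˈpi) be.
Foot heads: 2, 4, 6.
Primary stress on the leftmost head = syllable 2.
Primary stress: syllable 2 → ku.ˈfu.lo.bi.mi.pi.be.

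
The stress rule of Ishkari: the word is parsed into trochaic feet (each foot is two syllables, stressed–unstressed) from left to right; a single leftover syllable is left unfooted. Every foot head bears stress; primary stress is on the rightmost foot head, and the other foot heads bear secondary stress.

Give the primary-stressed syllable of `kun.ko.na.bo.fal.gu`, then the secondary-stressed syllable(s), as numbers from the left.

Parse left to right into trochaic (ˈσσ) feet: (ˈkun.ko) (ˈna.bo) (ˈfal.gu).
Foot heads (stressed positions): 1, 3, 5.
End Rule Rightmost: primary stress on the rightmost head = syllable 5.
Secondary stress on 1, 3: ˌkun.ko.ˌna.bo.ˈfal.gu.

primary 5, secondary 1, 3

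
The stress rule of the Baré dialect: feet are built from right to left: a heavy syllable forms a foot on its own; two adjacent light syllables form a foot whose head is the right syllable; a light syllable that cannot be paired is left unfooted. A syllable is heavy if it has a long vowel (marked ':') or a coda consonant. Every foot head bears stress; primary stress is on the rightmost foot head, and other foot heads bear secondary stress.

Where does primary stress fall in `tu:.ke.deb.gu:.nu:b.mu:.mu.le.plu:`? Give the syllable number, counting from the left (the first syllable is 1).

Weights: 1 tu: H, 2 ke L, 3 deb H, 4 gu: H, 5 nu:b H, 6 mu: H, 7 mu L, 8 le L, 9 plu: H.
Parse right to left (heavy = foot alone; LL = one foot; stranded L unfooted): (ˈtu:) ke (ˈdeb) (ˈgu:) (ˈnu:b) (ˈmu:) (mu.ˈle) (ˈplu:).
Foot heads: 1, 3, 4, 5, 6, 8, 9.
Primary stress on the rightmost head = syllable 9.
Primary stress: syllable 9 → tu:.ke.deb.gu:.nu:b.mu:.mu.le.ˈplu:.

9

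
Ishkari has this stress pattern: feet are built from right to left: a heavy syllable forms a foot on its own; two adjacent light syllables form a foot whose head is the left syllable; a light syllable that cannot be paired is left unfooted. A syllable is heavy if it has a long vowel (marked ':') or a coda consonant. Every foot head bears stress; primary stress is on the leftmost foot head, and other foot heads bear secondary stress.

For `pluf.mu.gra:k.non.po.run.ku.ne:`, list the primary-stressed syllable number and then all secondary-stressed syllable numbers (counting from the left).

primary 1, secondary 3, 4, 6, 8

Weights: 1 pluf H, 2 mu L, 3 gra:k H, 4 non H, 5 po L, 6 run H, 7 ku L, 8 ne: H.
Parse right to left (heavy = foot alone; LL = one foot; stranded L unfooted): (ˈpluf) mu (ˈgra:k) (ˈnon) po (ˈrun) ku (ˈne:).
Foot heads: 1, 3, 4, 6, 8.
Primary stress on the leftmost head = syllable 1.
Secondary stress on 3, 4, 6, 8: ˈpluf.mu.ˌgra:k.ˌnon.po.ˌrun.ku.ˌne:.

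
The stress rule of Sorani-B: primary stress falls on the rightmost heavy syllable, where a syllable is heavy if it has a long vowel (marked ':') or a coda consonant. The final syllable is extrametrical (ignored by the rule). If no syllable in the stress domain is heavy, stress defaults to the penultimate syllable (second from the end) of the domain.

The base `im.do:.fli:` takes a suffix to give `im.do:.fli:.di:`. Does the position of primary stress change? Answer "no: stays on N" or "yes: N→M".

yes: 2→3

Base `im.do:.fli:` (3 syllables):
  The final syllable (3, fli:) is extrametrical; the stress domain is syllables 1–2.
  Weights: 1 im H, 2 do: H.
  Heavy syllables in the domain: 1, 2. The rightmost is syllable 2 (do:).
  → primary stress on syllable 2.
Suffixed `im.do:.fli:.di:` (4 syllables):
  The final syllable (4, di:) is extrametrical; the stress domain is syllables 1–3.
  Weights: 1 im H, 2 do: H, 3 fli: H.
  Heavy syllables in the domain: 1, 2, 3. The rightmost is syllable 3 (fli:).
  → primary stress on syllable 3.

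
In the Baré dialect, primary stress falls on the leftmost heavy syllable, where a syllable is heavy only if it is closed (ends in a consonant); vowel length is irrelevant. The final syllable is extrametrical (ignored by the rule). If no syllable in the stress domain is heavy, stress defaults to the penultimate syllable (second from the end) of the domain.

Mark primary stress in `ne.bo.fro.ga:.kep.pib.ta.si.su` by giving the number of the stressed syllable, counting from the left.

The final syllable (9, su) is extrametrical; the stress domain is syllables 1–8.
Weights: 1 ne L, 2 bo L, 3 fro L, 4 ga: L, 5 kep H, 6 pib H, 7 ta L, 8 si L.
Heavy syllables in the domain: 5, 6. The leftmost is syllable 5 (kep).
Primary stress: syllable 5 → ne.bo.fro.ga:.ˈkep.pib.ta.si.su.

5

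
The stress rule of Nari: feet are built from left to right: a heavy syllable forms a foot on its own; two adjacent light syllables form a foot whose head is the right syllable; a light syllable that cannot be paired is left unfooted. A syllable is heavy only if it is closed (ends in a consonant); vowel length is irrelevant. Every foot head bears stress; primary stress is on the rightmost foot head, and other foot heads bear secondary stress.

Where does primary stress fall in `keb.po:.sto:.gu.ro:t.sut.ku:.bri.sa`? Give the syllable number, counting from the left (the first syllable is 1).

8

Weights: 1 keb H, 2 po: L, 3 sto: L, 4 gu L, 5 ro:t H, 6 sut H, 7 ku: L, 8 bri L, 9 sa L.
Parse left to right (heavy = foot alone; LL = one foot; stranded L unfooted): (ˈkeb) (po:.ˈsto:) gu (ˈro:t) (ˈsut) (ku:.ˈbri) sa.
Foot heads: 1, 3, 5, 6, 8.
Primary stress on the rightmost head = syllable 8.
Primary stress: syllable 8 → keb.po:.sto:.gu.ro:t.sut.ku:.ˈbri.sa.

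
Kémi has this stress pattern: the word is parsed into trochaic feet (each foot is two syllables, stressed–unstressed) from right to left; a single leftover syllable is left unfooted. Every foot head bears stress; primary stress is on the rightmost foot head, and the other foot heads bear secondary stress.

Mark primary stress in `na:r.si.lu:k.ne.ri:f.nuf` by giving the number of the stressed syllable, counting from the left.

5

Parse right to left into trochaic (ˈσσ) feet: (ˈna:r.si) (ˈlu:k.ne) (ˈri:f.nuf).
Foot heads (stressed positions): 1, 3, 5.
End Rule Rightmost: primary stress on the rightmost head = syllable 5.
Primary stress: syllable 5 → na:r.si.lu:k.ne.ˈri:f.nuf.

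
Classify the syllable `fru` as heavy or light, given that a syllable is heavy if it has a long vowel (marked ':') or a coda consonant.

`fru`: short vowel, open (no coda). Short vowel, open → light.

light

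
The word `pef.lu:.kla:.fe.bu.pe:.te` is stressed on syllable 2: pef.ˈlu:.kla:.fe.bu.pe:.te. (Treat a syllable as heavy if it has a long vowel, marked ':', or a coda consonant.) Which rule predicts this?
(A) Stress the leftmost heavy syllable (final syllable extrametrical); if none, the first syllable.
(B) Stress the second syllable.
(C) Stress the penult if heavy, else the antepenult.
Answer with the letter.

Rule A → syllable 1 (observed: 2).
Rule B → syllable 2 ✓.
Rule C → syllable 6 (observed: 2).

B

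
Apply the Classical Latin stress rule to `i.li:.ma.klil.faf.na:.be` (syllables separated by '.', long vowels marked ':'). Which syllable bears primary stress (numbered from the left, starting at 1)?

Classical Latin: stress the penult if heavy (long vowel or closed), else the antepenult.
Weights: 5 faf H, 6 na: H, 7 be L.
The penult (syllable 6, na:) is heavy, so it takes stress.
Stress on syllable 6: i.li:.ma.klil.faf.ˈna:.be.

6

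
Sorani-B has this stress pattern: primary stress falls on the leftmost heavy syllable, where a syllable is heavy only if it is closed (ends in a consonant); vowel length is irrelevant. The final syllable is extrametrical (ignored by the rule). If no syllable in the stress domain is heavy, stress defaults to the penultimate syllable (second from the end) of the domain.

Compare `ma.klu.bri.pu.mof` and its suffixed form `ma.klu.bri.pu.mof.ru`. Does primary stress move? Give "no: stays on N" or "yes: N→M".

yes: 3→5

Base `ma.klu.bri.pu.mof` (5 syllables):
  The final syllable (5, mof) is extrametrical; the stress domain is syllables 1–4.
  Weights: 1 ma L, 2 klu L, 3 bri L, 4 pu L.
  No heavy syllable in the domain; default to the penultimate syllable (second from the end) of the domain = syllable 3.
  → primary stress on syllable 3.
Suffixed `ma.klu.bri.pu.mof.ru` (6 syllables):
  The final syllable (6, ru) is extrametrical; the stress domain is syllables 1–5.
  Weights: 1 ma L, 2 klu L, 3 bri L, 4 pu L, 5 mof H.
  Heavy syllables in the domain: 5. The leftmost is syllable 5 (mof).
  → primary stress on syllable 5.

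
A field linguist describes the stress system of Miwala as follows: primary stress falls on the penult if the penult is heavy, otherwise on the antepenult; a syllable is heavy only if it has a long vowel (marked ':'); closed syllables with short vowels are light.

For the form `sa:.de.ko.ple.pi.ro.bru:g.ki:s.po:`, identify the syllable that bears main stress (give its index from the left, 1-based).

8

Weights: 7 bru:g H, 8 ki:s H, 9 po: H.
The penult (syllable 8, ki:s) is heavy, so it takes stress.
Primary stress: syllable 8 → sa:.de.ko.ple.pi.ro.bru:g.ˈki:s.po:.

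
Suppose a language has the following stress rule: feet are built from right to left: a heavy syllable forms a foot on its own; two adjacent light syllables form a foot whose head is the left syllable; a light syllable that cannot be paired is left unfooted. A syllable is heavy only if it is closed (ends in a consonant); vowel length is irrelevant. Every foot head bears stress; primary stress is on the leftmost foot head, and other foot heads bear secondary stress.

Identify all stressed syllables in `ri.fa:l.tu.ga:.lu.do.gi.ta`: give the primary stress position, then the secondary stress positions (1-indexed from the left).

Weights: 1 ri L, 2 fa:l H, 3 tu L, 4 ga: L, 5 lu L, 6 do L, 7 gi L, 8 ta L.
Parse right to left (heavy = foot alone; LL = one foot; stranded L unfooted): ri (ˈfa:l) (ˈtu.ga:) (ˈlu.do) (ˈgi.ta).
Foot heads: 2, 3, 5, 7.
Primary stress on the leftmost head = syllable 2.
Secondary stress on 3, 5, 7: ri.ˈfa:l.ˌtu.ga:.ˌlu.do.ˌgi.ta.

primary 2, secondary 3, 5, 7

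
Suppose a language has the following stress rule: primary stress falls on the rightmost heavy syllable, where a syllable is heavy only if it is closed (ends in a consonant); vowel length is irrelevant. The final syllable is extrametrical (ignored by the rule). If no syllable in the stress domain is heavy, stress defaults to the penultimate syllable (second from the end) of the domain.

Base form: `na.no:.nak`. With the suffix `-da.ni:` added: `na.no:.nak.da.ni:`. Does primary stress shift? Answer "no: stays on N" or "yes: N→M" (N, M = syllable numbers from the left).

Base `na.no:.nak` (3 syllables):
  The final syllable (3, nak) is extrametrical; the stress domain is syllables 1–2.
  Weights: 1 na L, 2 no: L.
  No heavy syllable in the domain; default to the penultimate syllable (second from the end) of the domain = syllable 1.
  → primary stress on syllable 1.
Suffixed `na.no:.nak.da.ni:` (5 syllables):
  The final syllable (5, ni:) is extrametrical; the stress domain is syllables 1–4.
  Weights: 1 na L, 2 no: L, 3 nak H, 4 da L.
  Heavy syllables in the domain: 3. The rightmost is syllable 3 (nak).
  → primary stress on syllable 3.

yes: 1→3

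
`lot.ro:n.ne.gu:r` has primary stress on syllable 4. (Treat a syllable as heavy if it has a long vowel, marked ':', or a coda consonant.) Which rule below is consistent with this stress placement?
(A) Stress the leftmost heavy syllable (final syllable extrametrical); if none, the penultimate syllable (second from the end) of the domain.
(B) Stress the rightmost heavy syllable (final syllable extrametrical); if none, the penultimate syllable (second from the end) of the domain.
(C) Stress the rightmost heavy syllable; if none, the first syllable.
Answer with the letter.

C

Rule A → syllable 1 (observed: 4).
Rule B → syllable 2 (observed: 4).
Rule C → syllable 4 ✓.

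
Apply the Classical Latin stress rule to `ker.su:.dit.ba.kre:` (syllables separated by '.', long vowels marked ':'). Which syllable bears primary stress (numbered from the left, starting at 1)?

3

Classical Latin: stress the penult if heavy (long vowel or closed), else the antepenult.
Weights: 3 dit H, 4 ba L, 5 kre: H.
The penult (syllable 4, ba) is light, so stress falls on the antepenult (syllable 3, dit).
Stress on syllable 3: ker.su:.ˈdit.ba.kre:.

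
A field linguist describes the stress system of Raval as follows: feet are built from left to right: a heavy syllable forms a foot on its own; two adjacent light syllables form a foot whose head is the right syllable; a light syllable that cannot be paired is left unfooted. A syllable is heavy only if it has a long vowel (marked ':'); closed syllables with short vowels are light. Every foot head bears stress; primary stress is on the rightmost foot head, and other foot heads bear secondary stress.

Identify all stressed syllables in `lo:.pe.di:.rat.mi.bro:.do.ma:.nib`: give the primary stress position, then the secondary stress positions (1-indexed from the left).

primary 8, secondary 1, 3, 5, 6

Weights: 1 lo: H, 2 pe L, 3 di: H, 4 rat L, 5 mi L, 6 bro: H, 7 do L, 8 ma: H, 9 nib L.
Parse left to right (heavy = foot alone; LL = one foot; stranded L unfooted): (ˈlo:) pe (ˈdi:) (rat.ˈmi) (ˈbro:) do (ˈma:) nib.
Foot heads: 1, 3, 5, 6, 8.
Primary stress on the rightmost head = syllable 8.
Secondary stress on 1, 3, 5, 6: ˌlo:.pe.ˌdi:.rat.ˌmi.ˌbro:.do.ˈma:.nib.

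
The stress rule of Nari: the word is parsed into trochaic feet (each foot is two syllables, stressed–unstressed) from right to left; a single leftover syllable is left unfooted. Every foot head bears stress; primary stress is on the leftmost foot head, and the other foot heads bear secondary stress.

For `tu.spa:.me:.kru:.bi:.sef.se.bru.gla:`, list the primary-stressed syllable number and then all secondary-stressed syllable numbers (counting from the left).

primary 2, secondary 4, 6, 8

Parse right to left into trochaic (ˈσσ) feet: tu (ˈspa:.me:) (ˈkru:.bi:) (ˈsef.se) (ˈbru.gla:). Syllable 1 is left unfooted.
Foot heads (stressed positions): 2, 4, 6, 8.
End Rule Leftmost: primary stress on the leftmost head = syllable 2.
Secondary stress on 4, 6, 8: tu.ˈspa:.me:.ˌkru:.bi:.ˌsef.se.ˌbru.gla:.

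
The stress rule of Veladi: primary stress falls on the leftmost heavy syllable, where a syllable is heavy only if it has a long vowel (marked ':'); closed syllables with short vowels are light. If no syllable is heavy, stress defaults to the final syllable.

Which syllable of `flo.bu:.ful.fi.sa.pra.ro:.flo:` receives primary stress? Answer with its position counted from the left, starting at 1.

Weights: 1 flo L, 2 bu: H, 3 ful L, 4 fi L, 5 sa L, 6 pra L, 7 ro: H, 8 flo: H.
Heavy syllables in the domain: 2, 7, 8. The leftmost is syllable 2 (bu:).
Primary stress: syllable 2 → flo.ˈbu:.ful.fi.sa.pra.ro:.flo:.

2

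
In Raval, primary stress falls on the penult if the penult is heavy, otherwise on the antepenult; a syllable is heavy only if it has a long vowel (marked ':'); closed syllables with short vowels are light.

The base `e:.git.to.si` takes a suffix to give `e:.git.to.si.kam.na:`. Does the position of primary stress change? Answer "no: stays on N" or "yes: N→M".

yes: 2→4

Base `e:.git.to.si` (4 syllables):
  Weights: 2 git L, 3 to L, 4 si L.
  The penult (syllable 3, to) is light, so stress falls on the antepenult (syllable 2, git).
  → primary stress on syllable 2.
Suffixed `e:.git.to.si.kam.na:` (6 syllables):
  Weights: 4 si L, 5 kam L, 6 na: H.
  The penult (syllable 5, kam) is light, so stress falls on the antepenult (syllable 4, si).
  → primary stress on syllable 4.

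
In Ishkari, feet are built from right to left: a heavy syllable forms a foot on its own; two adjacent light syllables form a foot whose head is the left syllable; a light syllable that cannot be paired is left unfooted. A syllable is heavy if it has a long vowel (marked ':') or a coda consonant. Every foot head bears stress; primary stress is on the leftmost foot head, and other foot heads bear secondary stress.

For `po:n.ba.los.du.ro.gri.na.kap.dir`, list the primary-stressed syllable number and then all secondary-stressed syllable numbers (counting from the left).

Weights: 1 po:n H, 2 ba L, 3 los H, 4 du L, 5 ro L, 6 gri L, 7 na L, 8 kap H, 9 dir H.
Parse right to left (heavy = foot alone; LL = one foot; stranded L unfooted): (ˈpo:n) ba (ˈlos) (ˈdu.ro) (ˈgri.na) (ˈkap) (ˈdir).
Foot heads: 1, 3, 4, 6, 8, 9.
Primary stress on the leftmost head = syllable 1.
Secondary stress on 3, 4, 6, 8, 9: ˈpo:n.ba.ˌlos.ˌdu.ro.ˌgri.na.ˌkap.ˌdir.

primary 1, secondary 3, 4, 6, 8, 9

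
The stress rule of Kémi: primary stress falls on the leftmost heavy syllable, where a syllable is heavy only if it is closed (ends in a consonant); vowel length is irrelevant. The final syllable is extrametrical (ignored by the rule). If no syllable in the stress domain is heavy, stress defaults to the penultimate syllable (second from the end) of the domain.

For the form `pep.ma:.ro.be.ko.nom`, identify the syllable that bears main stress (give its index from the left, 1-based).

1

The final syllable (6, nom) is extrametrical; the stress domain is syllables 1–5.
Weights: 1 pep H, 2 ma: L, 3 ro L, 4 be L, 5 ko L.
Heavy syllables in the domain: 1. The leftmost is syllable 1 (pep).
Primary stress: syllable 1 → ˈpep.ma:.ro.be.ko.nom.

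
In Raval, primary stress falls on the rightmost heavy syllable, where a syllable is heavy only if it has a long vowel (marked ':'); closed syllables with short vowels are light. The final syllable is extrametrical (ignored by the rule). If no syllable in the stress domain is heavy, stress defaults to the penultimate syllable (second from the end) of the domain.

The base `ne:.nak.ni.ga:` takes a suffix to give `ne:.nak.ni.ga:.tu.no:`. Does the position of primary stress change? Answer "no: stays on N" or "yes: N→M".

yes: 1→4

Base `ne:.nak.ni.ga:` (4 syllables):
  The final syllable (4, ga:) is extrametrical; the stress domain is syllables 1–3.
  Weights: 1 ne: H, 2 nak L, 3 ni L.
  Heavy syllables in the domain: 1. The rightmost is syllable 1 (ne:).
  → primary stress on syllable 1.
Suffixed `ne:.nak.ni.ga:.tu.no:` (6 syllables):
  The final syllable (6, no:) is extrametrical; the stress domain is syllables 1–5.
  Weights: 1 ne: H, 2 nak L, 3 ni L, 4 ga: H, 5 tu L.
  Heavy syllables in the domain: 1, 4. The rightmost is syllable 4 (ga:).
  → primary stress on syllable 4.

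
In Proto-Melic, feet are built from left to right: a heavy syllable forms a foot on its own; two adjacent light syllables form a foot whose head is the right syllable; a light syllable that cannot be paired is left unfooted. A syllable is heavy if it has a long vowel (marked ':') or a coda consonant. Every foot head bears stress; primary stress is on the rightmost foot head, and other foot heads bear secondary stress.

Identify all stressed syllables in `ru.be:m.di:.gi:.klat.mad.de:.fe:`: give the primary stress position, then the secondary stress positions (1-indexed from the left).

primary 8, secondary 2, 3, 4, 5, 6, 7

Weights: 1 ru L, 2 be:m H, 3 di: H, 4 gi: H, 5 klat H, 6 mad H, 7 de: H, 8 fe: H.
Parse left to right (heavy = foot alone; LL = one foot; stranded L unfooted): ru (ˈbe:m) (ˈdi:) (ˈgi:) (ˈklat) (ˈmad) (ˈde:) (ˈfe:).
Foot heads: 2, 3, 4, 5, 6, 7, 8.
Primary stress on the rightmost head = syllable 8.
Secondary stress on 2, 3, 4, 5, 6, 7: ru.ˌbe:m.ˌdi:.ˌgi:.ˌklat.ˌmad.ˌde:.ˈfe:.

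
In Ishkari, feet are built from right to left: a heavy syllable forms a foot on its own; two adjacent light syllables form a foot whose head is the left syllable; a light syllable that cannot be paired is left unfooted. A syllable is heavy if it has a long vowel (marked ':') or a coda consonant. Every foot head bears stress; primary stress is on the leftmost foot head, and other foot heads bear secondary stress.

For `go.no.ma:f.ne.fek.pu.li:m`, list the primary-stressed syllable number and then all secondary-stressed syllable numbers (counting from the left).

Weights: 1 go L, 2 no L, 3 ma:f H, 4 ne L, 5 fek H, 6 pu L, 7 li:m H.
Parse right to left (heavy = foot alone; LL = one foot; stranded L unfooted): (ˈgo.no) (ˈma:f) ne (ˈfek) pu (ˈli:m).
Foot heads: 1, 3, 5, 7.
Primary stress on the leftmost head = syllable 1.
Secondary stress on 3, 5, 7: ˈgo.no.ˌma:f.ne.ˌfek.pu.ˌli:m.

primary 1, secondary 3, 5, 7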